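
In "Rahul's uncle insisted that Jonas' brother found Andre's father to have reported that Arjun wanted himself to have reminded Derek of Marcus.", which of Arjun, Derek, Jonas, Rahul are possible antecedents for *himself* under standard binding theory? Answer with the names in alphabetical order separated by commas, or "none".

Arjun

*himself* is a reflexive; Principle A requires it to be bound within its binding domain — the clause headed by 'wanted'.
— Arjun: subject of the clause headed by 'wanted'; c-commands the reflexive within its binding domain — allowed (Principle A).
— Derek: object of the clause headed by 'reminded'; does not c-command the reflexive — cannot bind it (Principle A).
— Jonas: possessor inside the subject DP of the clause headed by 'found'; does not c-command the reflexive — cannot bind it (Principle A).
— Rahul: possessor inside the subject DP of the matrix clause; does not c-command the reflexive — cannot bind it (Principle A).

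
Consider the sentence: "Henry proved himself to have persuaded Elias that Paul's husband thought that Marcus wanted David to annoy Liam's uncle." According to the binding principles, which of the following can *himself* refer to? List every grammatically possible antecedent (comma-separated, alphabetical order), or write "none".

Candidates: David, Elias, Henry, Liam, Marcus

*himself* is a reflexive; Principle A requires it to be bound within its binding domain — the matrix clause.
— David: subject of the clause headed by 'annoy'; does not c-command the reflexive — cannot bind it (Principle A).
— Elias: object of the clause headed by 'persuaded'; does not c-command the reflexive — cannot bind it (Principle A).
— Henry: subject of the matrix clause; c-commands the reflexive within its binding domain — allowed (Principle A).
— Liam: possessor inside the object DP of the clause headed by 'annoy'; does not c-command the reflexive — cannot bind it (Principle A).
— Marcus: subject of the clause headed by 'wanted'; does not c-command the reflexive — cannot bind it (Principle A).

Henry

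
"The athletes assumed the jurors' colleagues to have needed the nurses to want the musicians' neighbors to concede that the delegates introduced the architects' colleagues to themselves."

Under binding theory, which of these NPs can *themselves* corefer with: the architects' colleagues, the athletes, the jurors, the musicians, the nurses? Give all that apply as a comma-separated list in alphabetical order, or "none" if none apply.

the architects' colleagues

*themselves* is a reflexive; Principle A requires it to be bound within its binding domain — the clause headed by 'introduced'.
— the architects' colleagues: object of the clause headed by 'introduced'; c-commands the reflexive within its binding domain — allowed (Principle A).
— the athletes: subject of the matrix clause; c-commands the reflexive but lies outside its binding domain — cannot bind it (Principle A).
— the jurors: possessor inside the subject DP of the clause headed by 'needed'; does not c-command the reflexive — cannot bind it (Principle A).
— the musicians: possessor inside the subject DP of the clause headed by 'concede'; does not c-command the reflexive — cannot bind it (Principle A).
— the nurses: subject of the clause headed by 'want'; c-commands the reflexive but lies outside its binding domain — cannot bind it (Principle A).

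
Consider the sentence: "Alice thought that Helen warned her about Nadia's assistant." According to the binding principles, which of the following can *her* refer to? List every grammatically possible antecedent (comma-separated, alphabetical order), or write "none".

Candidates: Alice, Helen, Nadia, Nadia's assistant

Alice

*her* is a pronoun; Principle B requires it to be free in its binding domain — the clause headed by 'warned'.
— Alice: subject of the matrix clause; c-commands the pronoun but lies outside its binding domain — allowed.
— Helen: subject of the clause headed by 'warned'; c-commands the pronoun within its binding domain — blocked (Principle B).
— Nadia: possessor inside the second object DP of the clause headed by 'warned'; is c-commanded by the pronoun; coreference would bind this R-expression — blocked (Principle C).
— Nadia's assistant: second object of the clause headed by 'warned'; is c-commanded by the pronoun; coreference would bind this R-expression — blocked (Principle C).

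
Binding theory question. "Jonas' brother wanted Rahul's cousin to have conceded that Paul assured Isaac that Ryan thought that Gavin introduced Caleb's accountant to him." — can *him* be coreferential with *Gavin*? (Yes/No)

No

*him* is a pronoun; Principle B requires it to be free in its binding domain — the clause headed by 'introduced'.
— Gavin: subject of the clause headed by 'introduced'; c-commands the pronoun within its binding domain — blocked (Principle B).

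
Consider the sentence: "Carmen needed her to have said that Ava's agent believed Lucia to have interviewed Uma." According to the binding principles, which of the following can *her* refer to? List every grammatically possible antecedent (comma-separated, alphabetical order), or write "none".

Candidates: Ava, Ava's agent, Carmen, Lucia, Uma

none

*her* is a pronoun; Principle B requires it to be free in its binding domain — the matrix clause.
— Ava: possessor inside the subject DP of the clause headed by 'believed'; is c-commanded by the pronoun; coreference would bind this R-expression — blocked (Principle C).
— Ava's agent: subject of the clause headed by 'believed'; is c-commanded by the pronoun; coreference would bind this R-expression — blocked (Principle C).
— Carmen: subject of the matrix clause; c-commands the pronoun within its binding domain — blocked (Principle B).
— Lucia: subject of the clause headed by 'interviewed'; is c-commanded by the pronoun; coreference would bind this R-expression — blocked (Principle C).
— Uma: object of the clause headed by 'interviewed'; is c-commanded by the pronoun; coreference would bind this R-expression — blocked (Principle C).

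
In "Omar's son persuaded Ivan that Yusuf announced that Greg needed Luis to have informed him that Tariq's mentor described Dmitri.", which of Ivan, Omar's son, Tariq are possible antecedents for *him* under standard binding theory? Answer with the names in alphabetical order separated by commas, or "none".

*him* is a pronoun; Principle B requires it to be free in its binding domain — the clause headed by 'informed'.
— Ivan: object of the matrix clause; c-commands the pronoun but lies outside its binding domain — allowed.
— Omar's son: subject of the matrix clause; c-commands the pronoun but lies outside its binding domain — allowed.
— Tariq: possessor inside the subject DP of the clause headed by 'described'; is c-commanded by the pronoun; coreference would bind this R-expression — blocked (Principle C).

Ivan, Omar's son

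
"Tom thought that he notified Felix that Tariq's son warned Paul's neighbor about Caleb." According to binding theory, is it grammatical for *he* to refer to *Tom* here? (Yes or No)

Yes

*Tom* is an R-expression; Principle C requires it to be free (not bound by any c-commanding expression).
— he: subject of the clause headed by 'notified'; the pronoun does not c-command the R-expression — coreference allowed.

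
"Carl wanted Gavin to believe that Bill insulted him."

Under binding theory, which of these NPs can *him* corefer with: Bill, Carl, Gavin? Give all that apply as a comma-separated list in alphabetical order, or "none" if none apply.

Carl, Gavin

*him* is a pronoun; Principle B requires it to be free in its binding domain — the clause headed by 'insulted'.
— Bill: subject of the clause headed by 'insulted'; c-commands the pronoun within its binding domain — blocked (Principle B).
— Carl: subject of the matrix clause; c-commands the pronoun but lies outside its binding domain — allowed.
— Gavin: subject of the clause headed by 'believe'; c-commands the pronoun but lies outside its binding domain — allowed.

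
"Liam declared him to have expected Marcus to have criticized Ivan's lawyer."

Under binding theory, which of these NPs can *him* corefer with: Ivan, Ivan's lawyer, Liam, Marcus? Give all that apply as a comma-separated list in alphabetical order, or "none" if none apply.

none

*him* is a pronoun; Principle B requires it to be free in its binding domain — the matrix clause.
— Ivan: possessor inside the object DP of the clause headed by 'criticized'; is c-commanded by the pronoun; coreference would bind this R-expression — blocked (Principle C).
— Ivan's lawyer: object of the clause headed by 'criticized'; is c-commanded by the pronoun; coreference would bind this R-expression — blocked (Principle C).
— Liam: subject of the matrix clause; c-commands the pronoun within its binding domain — blocked (Principle B).
— Marcus: subject of the clause headed by 'criticized'; is c-commanded by the pronoun; coreference would bind this R-expression — blocked (Principle C).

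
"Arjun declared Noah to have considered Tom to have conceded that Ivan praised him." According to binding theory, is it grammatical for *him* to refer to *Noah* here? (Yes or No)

Yes

*Noah* is an R-expression; Principle C requires it to be free (not bound by any c-commanding expression).
— him: object of the clause headed by 'praised'; the pronoun does not c-command the R-expression — coreference allowed.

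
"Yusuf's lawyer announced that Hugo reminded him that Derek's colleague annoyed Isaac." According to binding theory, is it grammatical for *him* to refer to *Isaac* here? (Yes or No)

*Isaac* is an R-expression; Principle C requires it to be free (not bound by any c-commanding expression).
— him: object of the clause headed by 'reminded'; the pronoun c-commands the R-expression — coreference blocked (Principle C).

No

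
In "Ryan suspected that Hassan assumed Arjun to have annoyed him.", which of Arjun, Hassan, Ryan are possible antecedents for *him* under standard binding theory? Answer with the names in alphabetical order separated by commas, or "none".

*him* is a pronoun; Principle B requires it to be free in its binding domain — the clause headed by 'annoyed'.
— Arjun: subject of the clause headed by 'annoyed'; c-commands the pronoun within its binding domain — blocked (Principle B).
— Hassan: subject of the clause headed by 'assumed'; c-commands the pronoun but lies outside its binding domain — allowed.
— Ryan: subject of the matrix clause; c-commands the pronoun but lies outside its binding domain — allowed.

Hassan, Ryan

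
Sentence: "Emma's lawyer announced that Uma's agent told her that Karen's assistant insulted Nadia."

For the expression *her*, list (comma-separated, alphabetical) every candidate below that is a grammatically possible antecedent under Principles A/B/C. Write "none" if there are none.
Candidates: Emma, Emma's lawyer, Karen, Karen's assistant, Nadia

*her* is a pronoun; Principle B requires it to be free in its binding domain — the clause headed by 'told'.
— Emma: possessor inside the subject DP of the matrix clause; does not c-command the pronoun — Principle B does not apply; allowed.
— Emma's lawyer: subject of the matrix clause; c-commands the pronoun but lies outside its binding domain — allowed.
— Karen: possessor inside the subject DP of the clause headed by 'insulted'; is c-commanded by the pronoun; coreference would bind this R-expression — blocked (Principle C).
— Karen's assistant: subject of the clause headed by 'insulted'; is c-commanded by the pronoun; coreference would bind this R-expression — blocked (Principle C).
— Nadia: object of the clause headed by 'insulted'; is c-commanded by the pronoun; coreference would bind this R-expression — blocked (Principle C).

Emma, Emma's lawyer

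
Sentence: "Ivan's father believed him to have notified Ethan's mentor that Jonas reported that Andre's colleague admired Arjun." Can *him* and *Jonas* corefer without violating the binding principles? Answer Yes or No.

*Jonas* is an R-expression; Principle C requires it to be free (not bound by any c-commanding expression).
— him: subject of the clause headed by 'notified'; the pronoun c-commands the R-expression — coreference blocked (Principle C).

No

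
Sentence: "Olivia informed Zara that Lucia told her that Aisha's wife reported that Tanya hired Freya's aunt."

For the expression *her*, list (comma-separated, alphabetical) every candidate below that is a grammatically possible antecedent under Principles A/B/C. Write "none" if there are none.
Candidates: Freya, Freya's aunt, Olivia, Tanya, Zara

Olivia, Zara

*her* is a pronoun; Principle B requires it to be free in its binding domain — the clause headed by 'told'.
— Freya: possessor inside the object DP of the clause headed by 'hired'; is c-commanded by the pronoun; coreference would bind this R-expression — blocked (Principle C).
— Freya's aunt: object of the clause headed by 'hired'; is c-commanded by the pronoun; coreference would bind this R-expression — blocked (Principle C).
— Olivia: subject of the matrix clause; c-commands the pronoun but lies outside its binding domain — allowed.
— Tanya: subject of the clause headed by 'hired'; is c-commanded by the pronoun; coreference would bind this R-expression — blocked (Principle C).
— Zara: object of the matrix clause; c-commands the pronoun but lies outside its binding domain — allowed.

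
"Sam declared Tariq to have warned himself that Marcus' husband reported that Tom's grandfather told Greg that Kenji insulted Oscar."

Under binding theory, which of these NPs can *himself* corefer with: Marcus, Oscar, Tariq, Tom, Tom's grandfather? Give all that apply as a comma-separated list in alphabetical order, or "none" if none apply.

Tariq

*himself* is a reflexive; Principle A requires it to be bound within its binding domain — the clause headed by 'warned'.
— Marcus: possessor inside the subject DP of the clause headed by 'reported'; does not c-command the reflexive — cannot bind it (Principle A).
— Oscar: object of the clause headed by 'insulted'; does not c-command the reflexive — cannot bind it (Principle A).
— Tariq: subject of the clause headed by 'warned'; c-commands the reflexive within its binding domain — allowed (Principle A).
— Tom: possessor inside the subject DP of the clause headed by 'told'; does not c-command the reflexive — cannot bind it (Principle A).
— Tom's grandfather: subject of the clause headed by 'told'; does not c-command the reflexive — cannot bind it (Principle A).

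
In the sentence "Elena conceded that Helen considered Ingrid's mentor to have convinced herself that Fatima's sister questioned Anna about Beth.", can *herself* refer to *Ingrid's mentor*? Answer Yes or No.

Yes

*herself* is a reflexive; Principle A requires it to be bound within its binding domain — the clause headed by 'convinced'.
— Ingrid's mentor: subject of the clause headed by 'convinced'; c-commands the reflexive within its binding domain — allowed (Principle A).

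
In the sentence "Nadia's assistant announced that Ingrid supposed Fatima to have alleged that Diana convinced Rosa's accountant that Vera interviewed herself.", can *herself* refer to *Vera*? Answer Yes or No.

*herself* is a reflexive; Principle A requires it to be bound within its binding domain — the clause headed by 'interviewed'.
— Vera: subject of the clause headed by 'interviewed'; c-commands the reflexive within its binding domain — allowed (Principle A).

Yes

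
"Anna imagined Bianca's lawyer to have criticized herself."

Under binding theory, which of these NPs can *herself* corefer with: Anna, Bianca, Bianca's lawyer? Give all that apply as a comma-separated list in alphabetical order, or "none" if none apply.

*herself* is a reflexive; Principle A requires it to be bound within its binding domain — the clause headed by 'criticized'.
— Anna: subject of the matrix clause; c-commands the reflexive but lies outside its binding domain — cannot bind it (Principle A).
— Bianca: possessor inside the subject DP of the clause headed by 'criticized'; does not c-command the reflexive — cannot bind it (Principle A).
— Bianca's lawyer: subject of the clause headed by 'criticized'; c-commands the reflexive within its binding domain — allowed (Principle A).

Bianca's lawyer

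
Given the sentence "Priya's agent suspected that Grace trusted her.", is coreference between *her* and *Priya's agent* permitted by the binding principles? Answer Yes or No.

Yes

*her* is a pronoun; Principle B requires it to be free in its binding domain — the clause headed by 'trusted'.
— Priya's agent: subject of the matrix clause; c-commands the pronoun but lies outside its binding domain — allowed.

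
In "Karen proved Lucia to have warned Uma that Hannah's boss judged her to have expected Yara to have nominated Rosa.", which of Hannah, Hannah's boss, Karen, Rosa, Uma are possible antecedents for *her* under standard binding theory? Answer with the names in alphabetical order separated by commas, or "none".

Hannah, Karen, Uma

*her* is a pronoun; Principle B requires it to be free in its binding domain — the clause headed by 'judged'.
— Hannah: possessor inside the subject DP of the clause headed by 'judged'; does not c-command the pronoun — Principle B does not apply; allowed.
— Hannah's boss: subject of the clause headed by 'judged'; c-commands the pronoun within its binding domain — blocked (Principle B).
— Karen: subject of the matrix clause; c-commands the pronoun but lies outside its binding domain — allowed.
— Rosa: object of the clause headed by 'nominated'; is c-commanded by the pronoun; coreference would bind this R-expression — blocked (Principle C).
— Uma: object of the clause headed by 'warned'; c-commands the pronoun but lies outside its binding domain — allowed.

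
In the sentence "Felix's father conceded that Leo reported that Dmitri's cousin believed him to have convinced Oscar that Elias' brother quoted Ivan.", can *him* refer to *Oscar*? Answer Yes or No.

No

*him* is a pronoun; Principle B requires it to be free in its binding domain — the clause headed by 'believed'.
— Oscar: object of the clause headed by 'convinced'; is c-commanded by the pronoun; coreference would bind this R-expression — blocked (Principle C).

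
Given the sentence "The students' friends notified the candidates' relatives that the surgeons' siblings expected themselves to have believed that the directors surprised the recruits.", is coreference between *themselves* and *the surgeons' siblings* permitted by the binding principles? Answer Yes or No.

Yes

*themselves* is a reflexive; Principle A requires it to be bound within its binding domain — the clause headed by 'expected'.
— the surgeons' siblings: subject of the clause headed by 'expected'; c-commands the reflexive within its binding domain — allowed (Principle A).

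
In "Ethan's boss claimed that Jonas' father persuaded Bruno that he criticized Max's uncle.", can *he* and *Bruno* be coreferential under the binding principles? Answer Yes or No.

Yes

*Bruno* is an R-expression; Principle C requires it to be free (not bound by any c-commanding expression).
— he: subject of the clause headed by 'criticized'; the pronoun does not c-command the R-expression — coreference allowed.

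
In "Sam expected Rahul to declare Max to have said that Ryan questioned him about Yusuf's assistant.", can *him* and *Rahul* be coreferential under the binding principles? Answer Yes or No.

Yes

*Rahul* is an R-expression; Principle C requires it to be free (not bound by any c-commanding expression).
— him: object of the clause headed by 'questioned'; the pronoun does not c-command the R-expression — coreference allowed.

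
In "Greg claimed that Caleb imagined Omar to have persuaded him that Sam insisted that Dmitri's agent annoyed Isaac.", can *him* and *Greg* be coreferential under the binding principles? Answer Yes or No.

*Greg* is an R-expression; Principle C requires it to be free (not bound by any c-commanding expression).
— him: object of the clause headed by 'persuaded'; the pronoun does not c-command the R-expression — coreference allowed.

Yes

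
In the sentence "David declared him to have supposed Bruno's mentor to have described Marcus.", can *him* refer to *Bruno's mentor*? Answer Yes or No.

*him* is a pronoun; Principle B requires it to be free in its binding domain — the matrix clause.
— Bruno's mentor: subject of the clause headed by 'described'; is c-commanded by the pronoun; coreference would bind this R-expression — blocked (Principle C).

No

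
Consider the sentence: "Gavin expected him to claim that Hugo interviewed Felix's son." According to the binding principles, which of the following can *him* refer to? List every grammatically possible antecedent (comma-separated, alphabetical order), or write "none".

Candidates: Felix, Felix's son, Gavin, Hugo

none

*him* is a pronoun; Principle B requires it to be free in its binding domain — the matrix clause.
— Felix: possessor inside the object DP of the clause headed by 'interviewed'; is c-commanded by the pronoun; coreference would bind this R-expression — blocked (Principle C).
— Felix's son: object of the clause headed by 'interviewed'; is c-commanded by the pronoun; coreference would bind this R-expression — blocked (Principle C).
— Gavin: subject of the matrix clause; c-commands the pronoun within its binding domain — blocked (Principle B).
— Hugo: subject of the clause headed by 'interviewed'; is c-commanded by the pronoun; coreference would bind this R-expression — blocked (Principle C).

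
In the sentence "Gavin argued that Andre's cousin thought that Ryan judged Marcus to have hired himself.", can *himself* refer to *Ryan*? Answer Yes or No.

*himself* is a reflexive; Principle A requires it to be bound within its binding domain — the clause headed by 'hired'.
— Ryan: subject of the clause headed by 'judged'; c-commands the reflexive but lies outside its binding domain — cannot bind it (Principle A).

No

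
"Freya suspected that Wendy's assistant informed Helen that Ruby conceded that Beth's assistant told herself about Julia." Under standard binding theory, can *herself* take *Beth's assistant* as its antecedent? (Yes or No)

*herself* is a reflexive; Principle A requires it to be bound within its binding domain — the clause headed by 'told'.
— Beth's assistant: subject of the clause headed by 'told'; c-commands the reflexive within its binding domain — allowed (Principle A).

Yes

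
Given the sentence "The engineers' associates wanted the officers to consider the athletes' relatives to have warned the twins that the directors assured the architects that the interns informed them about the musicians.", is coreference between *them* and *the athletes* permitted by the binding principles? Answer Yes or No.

*them* is a pronoun; Principle B requires it to be free in its binding domain — the clause headed by 'informed'.
— the athletes: possessor inside the subject DP of the clause headed by 'warned'; does not c-command the pronoun — Principle B does not apply; allowed.

Yes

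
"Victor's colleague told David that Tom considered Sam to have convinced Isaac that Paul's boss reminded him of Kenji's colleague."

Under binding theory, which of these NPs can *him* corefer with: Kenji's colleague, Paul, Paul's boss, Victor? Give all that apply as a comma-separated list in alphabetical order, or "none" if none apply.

*him* is a pronoun; Principle B requires it to be free in its binding domain — the clause headed by 'reminded'.
— Kenji's colleague: second object of the clause headed by 'reminded'; is c-commanded by the pronoun; coreference would bind this R-expression — blocked (Principle C).
— Paul: possessor inside the subject DP of the clause headed by 'reminded'; does not c-command the pronoun — Principle B does not apply; allowed.
— Paul's boss: subject of the clause headed by 'reminded'; c-commands the pronoun within its binding domain — blocked (Principle B).
— Victor: possessor inside the subject DP of the matrix clause; does not c-command the pronoun — Principle B does not apply; allowed.

Paul, Victor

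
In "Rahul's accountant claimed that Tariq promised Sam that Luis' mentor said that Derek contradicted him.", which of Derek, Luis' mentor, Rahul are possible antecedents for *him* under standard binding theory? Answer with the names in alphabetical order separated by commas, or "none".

Luis' mentor, Rahul

*him* is a pronoun; Principle B requires it to be free in its binding domain — the clause headed by 'contradicted'.
— Derek: subject of the clause headed by 'contradicted'; c-commands the pronoun within its binding domain — blocked (Principle B).
— Luis' mentor: subject of the clause headed by 'said'; c-commands the pronoun but lies outside its binding domain — allowed.
— Rahul: possessor inside the subject DP of the matrix clause; does not c-command the pronoun — Principle B does not apply; allowed.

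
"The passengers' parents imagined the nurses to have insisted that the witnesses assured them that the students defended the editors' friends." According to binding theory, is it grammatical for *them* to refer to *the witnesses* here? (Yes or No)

*the witnesses* is an R-expression; Principle C requires it to be free (not bound by any c-commanding expression).
— them: object of the clause headed by 'assured'; the R-expression locally c-commands the pronoun — coreference blocked (Principle B on the pronoun).

No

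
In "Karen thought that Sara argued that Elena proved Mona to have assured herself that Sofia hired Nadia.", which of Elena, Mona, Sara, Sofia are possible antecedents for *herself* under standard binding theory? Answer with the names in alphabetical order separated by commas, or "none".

Mona

*herself* is a reflexive; Principle A requires it to be bound within its binding domain — the clause headed by 'assured'.
— Elena: subject of the clause headed by 'proved'; c-commands the reflexive but lies outside its binding domain — cannot bind it (Principle A).
— Mona: subject of the clause headed by 'assured'; c-commands the reflexive within its binding domain — allowed (Principle A).
— Sara: subject of the clause headed by 'argued'; c-commands the reflexive but lies outside its binding domain — cannot bind it (Principle A).
— Sofia: subject of the clause headed by 'hired'; does not c-command the reflexive — cannot bind it (Principle A).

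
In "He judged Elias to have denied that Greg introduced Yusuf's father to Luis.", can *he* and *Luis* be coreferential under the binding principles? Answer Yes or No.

*Luis* is an R-expression; Principle C requires it to be free (not bound by any c-commanding expression).
— he: subject of the matrix clause; the pronoun c-commands the R-expression — coreference blocked (Principle C).

No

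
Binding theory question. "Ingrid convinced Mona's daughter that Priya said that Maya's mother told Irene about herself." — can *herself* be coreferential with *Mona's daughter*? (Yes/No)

*herself* is a reflexive; Principle A requires it to be bound within its binding domain — the clause headed by 'told'.
— Mona's daughter: object of the matrix clause; c-commands the reflexive but lies outside its binding domain — cannot bind it (Principle A).

No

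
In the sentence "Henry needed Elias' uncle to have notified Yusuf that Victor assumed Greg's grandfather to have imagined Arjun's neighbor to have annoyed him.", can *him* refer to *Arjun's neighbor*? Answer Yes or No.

No

*him* is a pronoun; Principle B requires it to be free in its binding domain — the clause headed by 'annoyed'.
— Arjun's neighbor: subject of the clause headed by 'annoyed'; c-commands the pronoun within its binding domain — blocked (Principle B).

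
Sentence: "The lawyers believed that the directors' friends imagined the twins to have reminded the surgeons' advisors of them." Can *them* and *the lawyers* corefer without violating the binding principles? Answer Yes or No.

*the lawyers* is an R-expression; Principle C requires it to be free (not bound by any c-commanding expression).
— them: second object of the clause headed by 'reminded'; the pronoun does not c-command the R-expression — coreference allowed.

Yes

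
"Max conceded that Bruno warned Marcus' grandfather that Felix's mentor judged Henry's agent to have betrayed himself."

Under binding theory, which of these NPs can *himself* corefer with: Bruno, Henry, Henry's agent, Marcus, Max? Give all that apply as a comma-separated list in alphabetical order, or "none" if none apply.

Henry's agent

*himself* is a reflexive; Principle A requires it to be bound within its binding domain — the clause headed by 'betrayed'.
— Bruno: subject of the clause headed by 'warned'; c-commands the reflexive but lies outside its binding domain — cannot bind it (Principle A).
— Henry: possessor inside the subject DP of the clause headed by 'betrayed'; does not c-command the reflexive — cannot bind it (Principle A).
— Henry's agent: subject of the clause headed by 'betrayed'; c-commands the reflexive within its binding domain — allowed (Principle A).
— Marcus: possessor inside the object DP of the clause headed by 'warned'; does not c-command the reflexive — cannot bind it (Principle A).
— Max: subject of the matrix clause; c-commands the reflexive but lies outside its binding domain — cannot bind it (Principle A).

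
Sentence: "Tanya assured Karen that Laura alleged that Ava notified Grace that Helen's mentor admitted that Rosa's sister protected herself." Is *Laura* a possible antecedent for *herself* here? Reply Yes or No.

*herself* is a reflexive; Principle A requires it to be bound within its binding domain — the clause headed by 'protected'.
— Laura: subject of the clause headed by 'alleged'; c-commands the reflexive but lies outside its binding domain — cannot bind it (Principle A).

No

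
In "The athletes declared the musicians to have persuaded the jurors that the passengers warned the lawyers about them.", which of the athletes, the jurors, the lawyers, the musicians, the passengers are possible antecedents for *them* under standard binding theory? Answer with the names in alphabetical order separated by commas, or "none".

the athletes, the jurors, the musicians

*them* is a pronoun; Principle B requires it to be free in its binding domain — the clause headed by 'warned'.
— the athletes: subject of the matrix clause; c-commands the pronoun but lies outside its binding domain — allowed.
— the jurors: object of the clause headed by 'persuaded'; c-commands the pronoun but lies outside its binding domain — allowed.
— the lawyers: object of the clause headed by 'warned'; c-commands the pronoun within its binding domain — blocked (Principle B).
— the musicians: subject of the clause headed by 'persuaded'; c-commands the pronoun but lies outside its binding domain — allowed.
— the passengers: subject of the clause headed by 'warned'; c-commands the pronoun within its binding domain — blocked (Principle B).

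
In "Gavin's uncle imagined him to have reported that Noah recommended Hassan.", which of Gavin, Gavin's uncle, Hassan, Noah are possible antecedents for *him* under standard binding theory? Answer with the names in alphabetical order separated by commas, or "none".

*him* is a pronoun; Principle B requires it to be free in its binding domain — the matrix clause.
— Gavin: possessor inside the subject DP of the matrix clause; does not c-command the pronoun — Principle B does not apply; allowed.
— Gavin's uncle: subject of the matrix clause; c-commands the pronoun within its binding domain — blocked (Principle B).
— Hassan: object of the clause headed by 'recommended'; is c-commanded by the pronoun; coreference would bind this R-expression — blocked (Principle C).
— Noah: subject of the clause headed by 'recommended'; is c-commanded by the pronoun; coreference would bind this R-expression — blocked (Principle C).

Gavin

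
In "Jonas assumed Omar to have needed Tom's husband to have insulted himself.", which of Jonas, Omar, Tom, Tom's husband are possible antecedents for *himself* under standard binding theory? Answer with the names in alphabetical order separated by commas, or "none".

Tom's husband

*himself* is a reflexive; Principle A requires it to be bound within its binding domain — the clause headed by 'insulted'.
— Jonas: subject of the matrix clause; c-commands the reflexive but lies outside its binding domain — cannot bind it (Principle A).
— Omar: subject of the clause headed by 'needed'; c-commands the reflexive but lies outside its binding domain — cannot bind it (Principle A).
— Tom: possessor inside the subject DP of the clause headed by 'insulted'; does not c-command the reflexive — cannot bind it (Principle A).
— Tom's husband: subject of the clause headed by 'insulted'; c-commands the reflexive within its binding domain — allowed (Principle A).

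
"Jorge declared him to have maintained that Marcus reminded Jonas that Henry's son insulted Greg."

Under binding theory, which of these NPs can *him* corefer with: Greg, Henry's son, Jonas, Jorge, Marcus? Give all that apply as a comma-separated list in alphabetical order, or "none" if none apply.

none

*him* is a pronoun; Principle B requires it to be free in its binding domain — the matrix clause.
— Greg: object of the clause headed by 'insulted'; is c-commanded by the pronoun; coreference would bind this R-expression — blocked (Principle C).
— Henry's son: subject of the clause headed by 'insulted'; is c-commanded by the pronoun; coreference would bind this R-expression — blocked (Principle C).
— Jonas: object of the clause headed by 'reminded'; is c-commanded by the pronoun; coreference would bind this R-expression — blocked (Principle C).
— Jorge: subject of the matrix clause; c-commands the pronoun within its binding domain — blocked (Principle B).
— Marcus: subject of the clause headed by 'reminded'; is c-commanded by the pronoun; coreference would bind this R-expression — blocked (Principle C).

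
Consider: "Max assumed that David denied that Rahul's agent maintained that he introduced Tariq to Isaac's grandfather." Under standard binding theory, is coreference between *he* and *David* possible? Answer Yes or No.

Yes

*David* is an R-expression; Principle C requires it to be free (not bound by any c-commanding expression).
— he: subject of the clause headed by 'introduced'; the pronoun does not c-command the R-expression — coreference allowed.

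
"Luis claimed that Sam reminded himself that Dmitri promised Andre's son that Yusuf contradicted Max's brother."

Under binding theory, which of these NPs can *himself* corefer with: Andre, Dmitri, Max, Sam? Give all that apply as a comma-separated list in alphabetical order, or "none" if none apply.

*himself* is a reflexive; Principle A requires it to be bound within its binding domain — the clause headed by 'reminded'.
— Andre: possessor inside the object DP of the clause headed by 'promised'; does not c-command the reflexive — cannot bind it (Principle A).
— Dmitri: subject of the clause headed by 'promised'; does not c-command the reflexive — cannot bind it (Principle A).
— Max: possessor inside the object DP of the clause headed by 'contradicted'; does not c-command the reflexive — cannot bind it (Principle A).
— Sam: subject of the clause headed by 'reminded'; c-commands the reflexive within its binding domain — allowed (Principle A).

Sam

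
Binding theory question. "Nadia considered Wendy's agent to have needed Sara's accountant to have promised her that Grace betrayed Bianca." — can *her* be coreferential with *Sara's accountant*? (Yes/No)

*her* is a pronoun; Principle B requires it to be free in its binding domain — the clause headed by 'promised'.
— Sara's accountant: subject of the clause headed by 'promised'; c-commands the pronoun within its binding domain — blocked (Principle B).

No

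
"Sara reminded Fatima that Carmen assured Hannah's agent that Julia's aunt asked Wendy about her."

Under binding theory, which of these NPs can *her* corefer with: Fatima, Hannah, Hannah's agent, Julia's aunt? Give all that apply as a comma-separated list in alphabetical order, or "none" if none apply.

*her* is a pronoun; Principle B requires it to be free in its binding domain — the clause headed by 'asked'.
— Fatima: object of the matrix clause; c-commands the pronoun but lies outside its binding domain — allowed.
— Hannah: possessor inside the object DP of the clause headed by 'assured'; does not c-command the pronoun — Principle B does not apply; allowed.
— Hannah's agent: object of the clause headed by 'assured'; c-commands the pronoun but lies outside its binding domain — allowed.
— Julia's aunt: subject of the clause headed by 'asked'; c-commands the pronoun within its binding domain — blocked (Principle B).

Fatima, Hannah, Hannah's agent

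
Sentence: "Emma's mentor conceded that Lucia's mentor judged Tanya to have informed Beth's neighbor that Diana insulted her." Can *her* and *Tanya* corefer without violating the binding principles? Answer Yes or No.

Yes

*Tanya* is an R-expression; Principle C requires it to be free (not bound by any c-commanding expression).
— her: object of the clause headed by 'insulted'; the pronoun does not c-command the R-expression — coreference allowed.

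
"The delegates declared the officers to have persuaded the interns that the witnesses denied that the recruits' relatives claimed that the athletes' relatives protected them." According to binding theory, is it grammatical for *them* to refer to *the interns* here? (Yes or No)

Yes

*the interns* is an R-expression; Principle C requires it to be free (not bound by any c-commanding expression).
— them: object of the clause headed by 'protected'; the pronoun does not c-command the R-expression — coreference allowed.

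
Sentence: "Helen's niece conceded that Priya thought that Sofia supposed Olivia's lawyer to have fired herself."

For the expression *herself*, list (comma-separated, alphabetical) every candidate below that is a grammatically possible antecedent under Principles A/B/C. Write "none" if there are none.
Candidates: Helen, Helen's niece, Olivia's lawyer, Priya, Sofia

*herself* is a reflexive; Principle A requires it to be bound within its binding domain — the clause headed by 'fired'.
— Helen: possessor inside the subject DP of the matrix clause; does not c-command the reflexive — cannot bind it (Principle A).
— Helen's niece: subject of the matrix clause; c-commands the reflexive but lies outside its binding domain — cannot bind it (Principle A).
— Olivia's lawyer: subject of the clause headed by 'fired'; c-commands the reflexive within its binding domain — allowed (Principle A).
— Priya: subject of the clause headed by 'thought'; c-commands the reflexive but lies outside its binding domain — cannot bind it (Principle A).
— Sofia: subject of the clause headed by 'supposed'; c-commands the reflexive but lies outside its binding domain — cannot bind it (Principle A).

Olivia's lawyer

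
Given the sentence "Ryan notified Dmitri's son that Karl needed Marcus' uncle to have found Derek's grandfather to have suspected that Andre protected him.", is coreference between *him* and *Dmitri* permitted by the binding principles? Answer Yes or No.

*him* is a pronoun; Principle B requires it to be free in its binding domain — the clause headed by 'protected'.
— Dmitri: possessor inside the object DP of the matrix clause; does not c-command the pronoun — Principle B does not apply; allowed.

Yes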